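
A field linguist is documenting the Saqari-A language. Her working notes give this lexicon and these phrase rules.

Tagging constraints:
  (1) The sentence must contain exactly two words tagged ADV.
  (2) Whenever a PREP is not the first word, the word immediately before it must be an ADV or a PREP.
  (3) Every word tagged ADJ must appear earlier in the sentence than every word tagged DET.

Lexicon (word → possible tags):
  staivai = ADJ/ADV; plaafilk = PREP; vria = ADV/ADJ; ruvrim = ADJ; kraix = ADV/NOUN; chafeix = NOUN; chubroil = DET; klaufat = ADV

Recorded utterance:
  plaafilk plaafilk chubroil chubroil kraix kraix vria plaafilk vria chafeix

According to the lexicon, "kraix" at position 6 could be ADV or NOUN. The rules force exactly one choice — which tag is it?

NOUN

Candidates per position — 1:plaafilk {PREP}; 2:plaafilk {PREP}; 3:chubroil {DET}; 4:chubroil {DET}; 5:kraix {ADV,NOUN}; 6:kraix {ADV,NOUN}; 7:vria {ADV,ADJ}; 8:plaafilk {PREP}; 9:vria {ADV,ADJ}; 10:chafeix {NOUN}.
If word 7 were ADJ, no tagging could satisfy rule 2; so word 7 is ADV.
If word 9 were ADJ, no tagging could satisfy rule 3; so word 9 is ADV.
If word 5 were ADV, no tagging could satisfy rule 1; so word 5 is NOUN.
If word 6 were ADV, no tagging could satisfy rule 1; so word 6 is NOUN.
The unique satisfying tagging is: PREP PREP DET DET NOUN NOUN ADV PREP ADV NOUN.
Verifying each rule — rule 1 ✓; rule 2 ✓; rule 3 ✓.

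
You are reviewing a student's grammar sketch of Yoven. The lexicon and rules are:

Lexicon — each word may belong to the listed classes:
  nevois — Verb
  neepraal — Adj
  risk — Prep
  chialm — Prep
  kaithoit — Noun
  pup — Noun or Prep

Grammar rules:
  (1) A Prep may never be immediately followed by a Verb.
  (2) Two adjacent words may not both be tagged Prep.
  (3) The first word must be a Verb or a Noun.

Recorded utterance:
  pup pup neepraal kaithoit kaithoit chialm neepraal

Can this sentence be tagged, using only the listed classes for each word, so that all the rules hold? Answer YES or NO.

Candidates per position — 1:pup {Noun,Prep}; 2:pup {Noun,Prep}; 3:neepraal {Adj}; 4:kaithoit {Noun}; 5:kaithoit {Noun}; 6:chialm {Prep}; 7:neepraal {Adj}.
One satisfying assignment: Noun Prep Adj Noun Noun Prep Adj.
Rule-by-rule: rule 1 ok; rule 2 ok; rule 3 ok.

YES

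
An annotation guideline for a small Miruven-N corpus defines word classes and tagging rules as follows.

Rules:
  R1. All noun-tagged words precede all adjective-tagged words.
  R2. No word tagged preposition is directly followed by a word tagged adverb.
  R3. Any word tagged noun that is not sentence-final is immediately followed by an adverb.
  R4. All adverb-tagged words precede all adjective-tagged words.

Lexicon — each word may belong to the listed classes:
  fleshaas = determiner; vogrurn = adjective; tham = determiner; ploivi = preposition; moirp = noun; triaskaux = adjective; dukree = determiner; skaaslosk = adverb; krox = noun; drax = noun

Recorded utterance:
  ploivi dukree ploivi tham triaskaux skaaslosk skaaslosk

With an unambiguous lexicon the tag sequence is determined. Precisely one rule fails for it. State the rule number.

Fixed tagging: preposition determiner preposition determiner adjective adverb adverb.
Rule check: R1 pass, R2 pass, R3 pass, R4 fail.
Only rule 4 fails.

4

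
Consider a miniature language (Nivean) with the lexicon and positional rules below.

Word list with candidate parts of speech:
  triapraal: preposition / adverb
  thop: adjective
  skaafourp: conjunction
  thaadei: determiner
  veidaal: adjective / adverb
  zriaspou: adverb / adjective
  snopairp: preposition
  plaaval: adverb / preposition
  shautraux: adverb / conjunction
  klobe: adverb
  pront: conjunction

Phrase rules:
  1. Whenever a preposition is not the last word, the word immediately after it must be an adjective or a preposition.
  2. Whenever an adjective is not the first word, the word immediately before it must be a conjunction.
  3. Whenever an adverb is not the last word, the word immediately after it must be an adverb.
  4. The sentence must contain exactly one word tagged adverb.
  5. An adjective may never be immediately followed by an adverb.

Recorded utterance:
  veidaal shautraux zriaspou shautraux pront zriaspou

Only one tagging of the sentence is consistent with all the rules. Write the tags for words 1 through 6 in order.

Candidates per position — 1:veidaal {adjective,adverb}; 2:shautraux {adverb,conjunction}; 3:zriaspou {adverb,adjective}; 4:shautraux {adverb,conjunction}; 5:pront {conjunction}; 6:zriaspou {adverb,adjective}.
Word 1 cannot be adverb — rule 3 would then fail for every completion. It is adjective.
Word 2 cannot be adverb — rule 3 would then fail for every completion. It is conjunction.
Word 3 cannot be adverb — rule 3 would then fail for every completion. It is adjective.
Word 4 cannot be adverb — rule 3 would then fail for every completion. It is conjunction.
Word 6 cannot be adjective — rule 4 would then fail for every completion. It is adverb.
That leaves exactly one tagging: adjective conjunction adjective conjunction conjunction adverb.
Check: rule 1 ok; rule 2 ok; rule 3 ok; rule 4 ok; rule 5 ok.

adjective conjunction adjective conjunction conjunction adverb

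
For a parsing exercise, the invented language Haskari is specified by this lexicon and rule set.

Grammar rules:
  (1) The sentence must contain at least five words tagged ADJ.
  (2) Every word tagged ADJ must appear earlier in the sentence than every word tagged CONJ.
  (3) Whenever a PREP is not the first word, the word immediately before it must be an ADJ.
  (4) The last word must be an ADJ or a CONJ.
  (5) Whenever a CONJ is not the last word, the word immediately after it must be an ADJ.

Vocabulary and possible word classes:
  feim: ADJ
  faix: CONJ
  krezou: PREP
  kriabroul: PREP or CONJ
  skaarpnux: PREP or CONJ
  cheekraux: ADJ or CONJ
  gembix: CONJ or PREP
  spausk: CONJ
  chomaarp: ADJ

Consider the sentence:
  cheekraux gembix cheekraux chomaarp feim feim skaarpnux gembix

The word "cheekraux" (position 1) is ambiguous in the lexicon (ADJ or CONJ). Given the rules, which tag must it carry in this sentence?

ADJ

Candidates per position — 1:cheekraux {ADJ,CONJ}; 2:gembix {CONJ,PREP}; 3:cheekraux {ADJ,CONJ}; 4:chomaarp {ADJ}; 5:feim {ADJ}; 6:feim {ADJ}; 7:skaarpnux {PREP,CONJ}; 8:gembix {CONJ,PREP}.
At position 1, choosing CONJ makes rule 1 impossible to satisfy; hence ADJ.
At position 2, choosing CONJ makes rule 2 impossible to satisfy; hence PREP.
At position 3, choosing CONJ makes rule 1 impossible to satisfy; hence ADJ.
At position 7, choosing CONJ makes rule 5 impossible to satisfy; hence PREP.
At position 8, choosing PREP makes rule 3 impossible to satisfy; hence CONJ.
The only consistent sequence is: ADJ PREP ADJ ADJ ADJ ADJ PREP CONJ.
Checking: rule 1 satisfied; rule 2 satisfied; rule 3 satisfied; rule 4 satisfied; rule 5 satisfied.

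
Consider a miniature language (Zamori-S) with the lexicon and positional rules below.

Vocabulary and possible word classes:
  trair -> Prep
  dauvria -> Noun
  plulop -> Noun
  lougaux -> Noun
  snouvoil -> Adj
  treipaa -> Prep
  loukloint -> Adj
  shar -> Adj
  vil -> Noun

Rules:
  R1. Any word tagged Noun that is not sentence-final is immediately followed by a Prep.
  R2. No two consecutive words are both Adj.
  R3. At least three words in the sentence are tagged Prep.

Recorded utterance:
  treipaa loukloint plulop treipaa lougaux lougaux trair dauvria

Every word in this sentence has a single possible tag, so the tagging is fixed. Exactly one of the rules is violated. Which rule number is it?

Fixed tagging: Prep Adj Noun Prep Noun Noun Prep Noun.
Rule check: R1 violated, R2 holds, R3 holds.
Only rule 1 fails.

1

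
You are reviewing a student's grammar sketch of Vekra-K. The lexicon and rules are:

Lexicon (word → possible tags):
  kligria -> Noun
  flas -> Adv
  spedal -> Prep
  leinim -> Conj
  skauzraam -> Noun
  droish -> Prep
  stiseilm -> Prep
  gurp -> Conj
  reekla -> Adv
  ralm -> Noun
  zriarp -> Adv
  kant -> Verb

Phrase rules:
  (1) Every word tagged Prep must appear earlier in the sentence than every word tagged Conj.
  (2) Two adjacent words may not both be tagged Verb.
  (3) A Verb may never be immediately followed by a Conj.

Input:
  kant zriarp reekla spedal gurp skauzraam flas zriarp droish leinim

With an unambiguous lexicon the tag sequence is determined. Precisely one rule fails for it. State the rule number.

1

Fixed tagging: Verb Adv Adv Prep Conj Noun Adv Adv Prep Conj.
Rule check: R1 fail, R2 pass, R3 pass.
Only rule 1 fails.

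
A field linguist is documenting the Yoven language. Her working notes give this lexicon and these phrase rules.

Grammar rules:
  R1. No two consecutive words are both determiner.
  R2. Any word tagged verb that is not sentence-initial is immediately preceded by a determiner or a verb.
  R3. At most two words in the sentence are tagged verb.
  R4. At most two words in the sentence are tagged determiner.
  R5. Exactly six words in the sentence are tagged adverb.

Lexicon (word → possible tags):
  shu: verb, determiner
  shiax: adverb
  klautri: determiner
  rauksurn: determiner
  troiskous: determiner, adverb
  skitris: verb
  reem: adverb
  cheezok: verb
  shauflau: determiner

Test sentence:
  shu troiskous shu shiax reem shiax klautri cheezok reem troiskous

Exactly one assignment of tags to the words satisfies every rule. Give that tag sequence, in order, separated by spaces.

Candidates per position — 1:shu {verb,determiner}; 2:troiskous {determiner,adverb}; 3:shu {verb,determiner}; 4:shiax {adverb}; 5:reem {adverb}; 6:shiax {adverb}; 7:klautri {determiner}; 8:cheezok {verb}; 9:reem {adverb}; 10:troiskous {determiner,adverb}.
If word 2 were determiner, no tagging could satisfy rule 5; so word 2 is adverb.
If word 3 were verb, no tagging could satisfy rule 2; so word 3 is determiner.
If word 10 were determiner, no tagging could satisfy rule 4; so word 10 is adverb.
If word 1 were determiner, no tagging could satisfy rule 4; so word 1 is verb.
The unique satisfying tagging is: verb adverb determiner adverb adverb adverb determiner verb adverb adverb.
Rule-by-rule: rule 1 ok; rule 2 ok; rule 3 ok; rule 4 ok; rule 5 ok.

verb adverb determiner adverb adverb adverb determiner verb adverb adverb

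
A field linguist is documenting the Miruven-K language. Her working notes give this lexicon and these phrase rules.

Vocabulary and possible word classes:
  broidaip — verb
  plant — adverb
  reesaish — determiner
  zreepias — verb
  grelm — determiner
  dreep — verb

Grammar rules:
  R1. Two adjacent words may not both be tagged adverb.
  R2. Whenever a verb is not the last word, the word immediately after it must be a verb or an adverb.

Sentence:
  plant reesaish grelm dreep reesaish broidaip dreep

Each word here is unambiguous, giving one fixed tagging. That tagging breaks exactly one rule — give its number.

Fixed tagging: adverb determiner determiner verb determiner verb verb.
Checking each rule: R1 ✓, R2 ✗.
Only rule 2 fails.

2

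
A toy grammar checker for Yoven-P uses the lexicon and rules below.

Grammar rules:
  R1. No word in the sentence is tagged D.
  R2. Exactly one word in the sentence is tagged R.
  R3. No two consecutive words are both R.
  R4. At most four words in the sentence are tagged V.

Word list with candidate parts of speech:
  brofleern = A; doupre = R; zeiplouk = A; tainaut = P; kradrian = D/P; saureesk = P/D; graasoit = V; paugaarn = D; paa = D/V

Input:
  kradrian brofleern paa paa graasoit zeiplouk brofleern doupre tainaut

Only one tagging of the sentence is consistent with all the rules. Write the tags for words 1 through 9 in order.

P A V V V A A R P

Candidates per position — 1:kradrian {D,P}; 2:brofleern {A}; 3:paa {D,V}; 4:paa {D,V}; 5:graasoit {V}; 6:zeiplouk {A}; 7:brofleern {A}; 8:doupre {R}; 9:tainaut {P}.
At position 1, choosing D makes rule 1 impossible to satisfy; hence P.
At position 3, choosing D makes rule 1 impossible to satisfy; hence V.
At position 4, choosing D makes rule 1 impossible to satisfy; hence V.
So the tagging must be: P A V V V A A R P.
Rule-by-rule: rule 1 ok; rule 2 ok; rule 3 ok; rule 4 ok.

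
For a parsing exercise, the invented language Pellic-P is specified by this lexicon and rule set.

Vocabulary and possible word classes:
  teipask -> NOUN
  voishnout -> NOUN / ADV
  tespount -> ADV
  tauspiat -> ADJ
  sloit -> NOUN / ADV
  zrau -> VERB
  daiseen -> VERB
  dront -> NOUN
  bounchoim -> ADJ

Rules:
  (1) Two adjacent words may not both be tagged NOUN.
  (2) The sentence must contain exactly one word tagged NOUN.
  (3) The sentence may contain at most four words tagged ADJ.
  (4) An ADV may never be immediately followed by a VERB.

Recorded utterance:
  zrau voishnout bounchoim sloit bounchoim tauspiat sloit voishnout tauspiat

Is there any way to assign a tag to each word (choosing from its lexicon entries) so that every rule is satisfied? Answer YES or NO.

Candidates per position — 1:zrau {VERB}; 2:voishnout {NOUN,ADV}; 3:bounchoim {ADJ}; 4:sloit {NOUN,ADV}; 5:bounchoim {ADJ}; 6:tauspiat {ADJ}; 7:sloit {NOUN,ADV}; 8:voishnout {NOUN,ADV}; 9:tauspiat {ADJ}.
One satisfying assignment: VERB NOUN ADJ ADV ADJ ADJ ADV ADV ADJ.
Rule-by-rule: rule 1 ✓; rule 2 ✓; rule 3 ✓; rule 4 ✓.

YES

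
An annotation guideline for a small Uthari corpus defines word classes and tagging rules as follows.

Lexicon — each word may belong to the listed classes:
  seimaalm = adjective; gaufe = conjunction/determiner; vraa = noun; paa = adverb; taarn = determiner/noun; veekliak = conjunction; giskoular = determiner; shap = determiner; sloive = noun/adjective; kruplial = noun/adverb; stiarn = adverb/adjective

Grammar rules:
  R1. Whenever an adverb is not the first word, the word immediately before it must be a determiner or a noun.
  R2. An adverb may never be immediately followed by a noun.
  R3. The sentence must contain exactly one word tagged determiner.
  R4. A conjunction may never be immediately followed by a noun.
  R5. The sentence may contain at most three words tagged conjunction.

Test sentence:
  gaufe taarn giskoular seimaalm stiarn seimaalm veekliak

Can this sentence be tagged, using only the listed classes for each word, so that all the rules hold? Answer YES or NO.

Candidates per position — 1:gaufe {conjunction,determiner}; 2:taarn {determiner,noun}; 3:giskoular {determiner}; 4:seimaalm {adjective}; 5:stiarn {adverb,adjective}; 6:seimaalm {adjective}; 7:veekliak {conjunction}.
Every candidate sequence violates at least one rule; no consistent tagging exists.

NO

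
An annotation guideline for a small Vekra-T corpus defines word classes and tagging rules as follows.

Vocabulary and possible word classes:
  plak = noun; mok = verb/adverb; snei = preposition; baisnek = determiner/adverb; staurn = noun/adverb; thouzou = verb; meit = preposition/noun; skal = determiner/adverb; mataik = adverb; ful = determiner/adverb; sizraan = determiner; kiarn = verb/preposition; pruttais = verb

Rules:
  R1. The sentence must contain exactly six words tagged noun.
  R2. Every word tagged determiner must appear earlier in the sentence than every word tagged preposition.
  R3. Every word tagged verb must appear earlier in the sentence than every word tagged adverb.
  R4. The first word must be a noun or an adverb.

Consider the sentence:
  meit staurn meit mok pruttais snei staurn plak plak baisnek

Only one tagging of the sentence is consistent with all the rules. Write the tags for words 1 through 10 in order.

noun noun noun verb verb preposition noun noun noun adverb

Candidates per position — 1:meit {preposition,noun}; 2:staurn {noun,adverb}; 3:meit {preposition,noun}; 4:mok {verb,adverb}; 5:pruttais {verb}; 6:snei {preposition}; 7:staurn {noun,adverb}; 8:plak {noun}; 9:plak {noun}; 10:baisnek {determiner,adverb}.
If word 1 were preposition, no tagging could satisfy rule 1; so word 1 is noun.
If word 2 were adverb, no tagging could satisfy rule 1; so word 2 is noun.
If word 3 were preposition, no tagging could satisfy rule 1; so word 3 is noun.
If word 4 were adverb, no tagging could satisfy rule 3; so word 4 is verb.
If word 7 were adverb, no tagging could satisfy rule 1; so word 7 is noun.
If word 10 were determiner, no tagging could satisfy rule 2; so word 10 is adverb.
The only consistent sequence is: noun noun noun verb verb preposition noun noun noun adverb.
Check: rule 1 satisfied; rule 2 satisfied; rule 3 satisfied; rule 4 satisfied.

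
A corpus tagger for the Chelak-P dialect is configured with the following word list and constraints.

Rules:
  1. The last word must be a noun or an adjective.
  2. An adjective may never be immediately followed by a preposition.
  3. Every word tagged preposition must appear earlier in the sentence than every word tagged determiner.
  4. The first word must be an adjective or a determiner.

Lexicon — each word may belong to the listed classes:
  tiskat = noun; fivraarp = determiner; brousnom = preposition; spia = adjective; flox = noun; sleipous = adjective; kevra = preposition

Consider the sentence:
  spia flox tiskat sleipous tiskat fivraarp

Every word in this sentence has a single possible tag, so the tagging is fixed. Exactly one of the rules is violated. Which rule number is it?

1

Fixed tagging: adjective noun noun adjective noun determiner.
Checking each rule: R1 fail, R2 pass, R3 pass, R4 pass.
Only rule 1 fails.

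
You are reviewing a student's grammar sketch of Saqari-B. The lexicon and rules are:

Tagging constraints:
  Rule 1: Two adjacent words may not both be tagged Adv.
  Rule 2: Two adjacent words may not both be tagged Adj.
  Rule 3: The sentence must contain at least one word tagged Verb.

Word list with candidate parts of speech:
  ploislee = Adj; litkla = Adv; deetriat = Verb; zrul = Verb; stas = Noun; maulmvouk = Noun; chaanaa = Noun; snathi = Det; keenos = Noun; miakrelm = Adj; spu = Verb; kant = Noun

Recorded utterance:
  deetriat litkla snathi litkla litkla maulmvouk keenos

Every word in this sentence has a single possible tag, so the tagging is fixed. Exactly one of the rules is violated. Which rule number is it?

Fixed tagging: Verb Adv Det Adv Adv Noun Noun.
Checking each rule: R1 fails, R2 ok, R3 ok.
Only rule 1 fails.

1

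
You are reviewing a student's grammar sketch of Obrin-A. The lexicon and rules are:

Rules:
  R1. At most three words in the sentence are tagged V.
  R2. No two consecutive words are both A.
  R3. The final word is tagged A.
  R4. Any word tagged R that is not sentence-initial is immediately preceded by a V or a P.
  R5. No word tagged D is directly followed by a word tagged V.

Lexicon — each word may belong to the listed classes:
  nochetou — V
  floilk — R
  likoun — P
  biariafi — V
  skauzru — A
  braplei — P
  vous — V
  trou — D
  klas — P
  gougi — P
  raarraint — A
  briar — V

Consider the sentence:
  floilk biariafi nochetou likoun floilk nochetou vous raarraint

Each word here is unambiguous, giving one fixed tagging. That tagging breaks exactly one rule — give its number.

Fixed tagging: R V V P R V V A.
Applying the rules: R1 fails, R2 ok, R3 ok, R4 ok, R5 ok.
Only rule 1 fails.

1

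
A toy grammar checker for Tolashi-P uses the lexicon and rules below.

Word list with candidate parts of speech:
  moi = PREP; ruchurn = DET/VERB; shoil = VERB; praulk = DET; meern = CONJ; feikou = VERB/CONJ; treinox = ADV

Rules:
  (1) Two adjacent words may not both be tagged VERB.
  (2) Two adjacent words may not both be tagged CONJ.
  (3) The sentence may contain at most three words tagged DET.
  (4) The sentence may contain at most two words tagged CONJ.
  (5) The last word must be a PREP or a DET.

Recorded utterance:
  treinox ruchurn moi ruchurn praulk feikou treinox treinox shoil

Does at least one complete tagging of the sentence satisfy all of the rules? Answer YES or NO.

Candidates per position — 1:treinox {ADV}; 2:ruchurn {DET,VERB}; 3:moi {PREP}; 4:ruchurn {DET,VERB}; 5:praulk {DET}; 6:feikou {VERB,CONJ}; 7:treinox {ADV}; 8:treinox {ADV}; 9:shoil {VERB}.
Rule 5 cannot be satisfied by any choice of tags from the lexicon.
So there is no consistent tagging.

NO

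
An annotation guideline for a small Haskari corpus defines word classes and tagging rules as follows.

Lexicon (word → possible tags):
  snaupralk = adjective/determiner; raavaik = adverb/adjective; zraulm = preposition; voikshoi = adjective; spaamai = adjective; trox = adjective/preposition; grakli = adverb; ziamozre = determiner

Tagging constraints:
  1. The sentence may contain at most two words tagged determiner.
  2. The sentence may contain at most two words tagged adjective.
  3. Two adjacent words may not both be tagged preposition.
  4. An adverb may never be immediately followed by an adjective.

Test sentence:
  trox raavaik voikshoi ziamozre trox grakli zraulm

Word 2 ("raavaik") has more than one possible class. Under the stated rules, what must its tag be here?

Candidates per position — 1:trox {adjective,preposition}; 2:raavaik {adverb,adjective}; 3:voikshoi {adjective}; 4:ziamozre {determiner}; 5:trox {adjective,preposition}; 6:grakli {adverb}; 7:zraulm {preposition}.
Position 2: adverb is ruled out by rule 4; that leaves adjective.
Position 5: adjective is ruled out by rule 2; that leaves preposition.
Position 1: adjective is ruled out by rule 2; that leaves preposition.
That leaves exactly one tagging: preposition adjective adjective determiner preposition adverb preposition.
Verifying each rule — rule 1 holds; rule 2 holds; rule 3 holds; rule 4 holds.

adjective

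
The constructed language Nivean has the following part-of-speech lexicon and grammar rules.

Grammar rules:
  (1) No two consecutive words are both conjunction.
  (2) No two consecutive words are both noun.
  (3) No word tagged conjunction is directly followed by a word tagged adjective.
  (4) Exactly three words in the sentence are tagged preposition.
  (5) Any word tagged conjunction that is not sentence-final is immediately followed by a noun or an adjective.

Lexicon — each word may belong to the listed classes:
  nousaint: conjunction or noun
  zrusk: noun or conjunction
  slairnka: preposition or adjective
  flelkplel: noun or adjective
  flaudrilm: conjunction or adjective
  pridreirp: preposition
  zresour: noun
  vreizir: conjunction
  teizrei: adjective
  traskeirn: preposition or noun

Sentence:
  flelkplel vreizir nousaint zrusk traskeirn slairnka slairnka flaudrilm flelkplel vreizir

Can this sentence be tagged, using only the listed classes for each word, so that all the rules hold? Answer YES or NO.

NO

Candidates per position — 1:flelkplel {noun,adjective}; 2:vreizir {conjunction}; 3:nousaint {conjunction,noun}; 4:zrusk {noun,conjunction}; 5:traskeirn {preposition,noun}; 6:slairnka {preposition,adjective}; 7:slairnka {preposition,adjective}; 8:flaudrilm {conjunction,adjective}; 9:flelkplel {noun,adjective}; 10:vreizir {conjunction}.
Every candidate sequence violates at least one rule; no consistent tagging exists.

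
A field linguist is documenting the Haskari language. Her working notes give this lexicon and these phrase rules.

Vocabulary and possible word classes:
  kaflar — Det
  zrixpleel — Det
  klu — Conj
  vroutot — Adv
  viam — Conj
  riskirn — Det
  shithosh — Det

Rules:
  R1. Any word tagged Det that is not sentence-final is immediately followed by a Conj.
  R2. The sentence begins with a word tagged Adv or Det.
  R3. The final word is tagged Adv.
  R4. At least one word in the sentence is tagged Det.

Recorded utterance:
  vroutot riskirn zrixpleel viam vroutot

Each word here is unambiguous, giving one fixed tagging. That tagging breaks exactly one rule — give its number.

1

Fixed tagging: Adv Det Det Conj Adv.
Rule check: R1 ✗, R2 ✓, R3 ✓, R4 ✓.
Only rule 1 fails.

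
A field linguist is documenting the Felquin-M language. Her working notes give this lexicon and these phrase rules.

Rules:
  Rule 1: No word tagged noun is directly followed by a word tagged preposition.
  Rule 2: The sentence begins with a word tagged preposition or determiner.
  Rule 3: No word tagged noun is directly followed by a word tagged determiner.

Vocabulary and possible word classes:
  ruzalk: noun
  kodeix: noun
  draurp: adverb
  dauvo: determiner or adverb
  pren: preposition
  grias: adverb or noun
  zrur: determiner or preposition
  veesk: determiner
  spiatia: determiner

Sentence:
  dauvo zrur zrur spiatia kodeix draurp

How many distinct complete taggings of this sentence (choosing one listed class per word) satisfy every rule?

Candidates per position — 1:dauvo {determiner,adverb}; 2:zrur {determiner,preposition}; 3:zrur {determiner,preposition}; 4:spiatia {determiner}; 5:kodeix {noun}; 6:draurp {adverb}.
There are 8 candidate sequences in total.
The sequences that satisfy every rule: determiner determiner determiner determiner noun adverb; determiner determiner preposition determiner noun adverb; determiner preposition determiner determiner noun adverb; determiner preposition preposition determiner noun adverb.
Count = 4.

4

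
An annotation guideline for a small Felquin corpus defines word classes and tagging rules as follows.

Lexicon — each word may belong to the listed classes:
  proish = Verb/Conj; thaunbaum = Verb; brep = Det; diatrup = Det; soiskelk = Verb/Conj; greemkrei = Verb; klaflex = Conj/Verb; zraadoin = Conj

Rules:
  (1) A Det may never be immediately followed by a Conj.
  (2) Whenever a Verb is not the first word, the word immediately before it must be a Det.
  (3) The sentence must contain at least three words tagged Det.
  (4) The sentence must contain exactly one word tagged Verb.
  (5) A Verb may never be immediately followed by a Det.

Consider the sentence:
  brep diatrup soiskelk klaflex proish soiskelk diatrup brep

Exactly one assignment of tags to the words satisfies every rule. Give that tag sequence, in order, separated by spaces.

Candidates per position — 1:brep {Det}; 2:diatrup {Det}; 3:soiskelk {Verb,Conj}; 4:klaflex {Conj,Verb}; 5:proish {Verb,Conj}; 6:soiskelk {Verb,Conj}; 7:diatrup {Det}; 8:brep {Det}.
Word 3 cannot be Conj — rule 1 would then fail for every completion. It is Verb.
Word 4 cannot be Verb — rule 2 would then fail for every completion. It is Conj.
Word 5 cannot be Verb — rule 2 would then fail for every completion. It is Conj.
Word 6 cannot be Verb — rule 2 would then fail for every completion. It is Conj.
So the tagging must be: Det Det Verb Conj Conj Conj Det Det.
Checking: rule 1 ok; rule 2 ok; rule 3 ok; rule 4 ok; rule 5 ok.

Det Det Verb Conj Conj Conj Det Det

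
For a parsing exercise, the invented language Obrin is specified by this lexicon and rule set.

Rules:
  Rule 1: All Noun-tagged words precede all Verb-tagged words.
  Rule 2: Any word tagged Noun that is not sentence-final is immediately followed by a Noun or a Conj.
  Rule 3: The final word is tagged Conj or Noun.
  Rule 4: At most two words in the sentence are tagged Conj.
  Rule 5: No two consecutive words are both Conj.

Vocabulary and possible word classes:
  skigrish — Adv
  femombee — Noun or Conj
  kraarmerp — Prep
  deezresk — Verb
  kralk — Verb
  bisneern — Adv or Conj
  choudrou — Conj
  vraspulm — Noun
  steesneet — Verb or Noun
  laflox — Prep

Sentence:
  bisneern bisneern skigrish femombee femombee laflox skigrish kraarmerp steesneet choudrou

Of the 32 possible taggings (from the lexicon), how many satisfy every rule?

Candidates per position — 1:bisneern {Adv,Conj}; 2:bisneern {Adv,Conj}; 3:skigrish {Adv}; 4:femombee {Noun,Conj}; 5:femombee {Noun,Conj}; 6:laflox {Prep}; 7:skigrish {Adv}; 8:kraarmerp {Prep}; 9:steesneet {Verb,Noun}; 10:choudrou {Conj}.
There are 32 candidate sequences in total.
The sequences that satisfy every rule: Adv Adv Adv Noun Conj Prep Adv Prep Verb Conj; Adv Adv Adv Noun Conj Prep Adv Prep Noun Conj.
Count = 2.

2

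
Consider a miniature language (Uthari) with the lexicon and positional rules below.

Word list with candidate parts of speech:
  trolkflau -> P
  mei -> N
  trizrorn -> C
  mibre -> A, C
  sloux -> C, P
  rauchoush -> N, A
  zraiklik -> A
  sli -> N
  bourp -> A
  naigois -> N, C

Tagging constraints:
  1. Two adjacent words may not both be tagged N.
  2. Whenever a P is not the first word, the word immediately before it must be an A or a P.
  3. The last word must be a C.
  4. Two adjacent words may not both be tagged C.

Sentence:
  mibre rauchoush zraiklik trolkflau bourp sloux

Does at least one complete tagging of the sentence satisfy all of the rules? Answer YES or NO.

Candidates per position — 1:mibre {A,C}; 2:rauchoush {N,A}; 3:zraiklik {A}; 4:trolkflau {P}; 5:bourp {A}; 6:sloux {C,P}.
One satisfying assignment: C A A P A C.
Checking: rule 1 ✓; rule 2 ✓; rule 3 ✓; rule 4 ✓.

YES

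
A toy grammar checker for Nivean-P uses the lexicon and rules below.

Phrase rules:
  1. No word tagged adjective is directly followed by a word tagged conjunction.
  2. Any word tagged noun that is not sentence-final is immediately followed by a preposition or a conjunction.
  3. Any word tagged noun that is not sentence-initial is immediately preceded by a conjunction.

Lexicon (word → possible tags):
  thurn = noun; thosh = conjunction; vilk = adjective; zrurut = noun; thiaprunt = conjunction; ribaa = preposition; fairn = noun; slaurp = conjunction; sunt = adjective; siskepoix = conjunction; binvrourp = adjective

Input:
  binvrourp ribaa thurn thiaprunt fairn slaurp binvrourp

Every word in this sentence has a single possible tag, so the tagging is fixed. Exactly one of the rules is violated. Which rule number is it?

3

Fixed tagging: adjective preposition noun conjunction noun conjunction adjective.
Checking each rule: R1 ok, R2 ok, R3 fails.
Only rule 3 fails.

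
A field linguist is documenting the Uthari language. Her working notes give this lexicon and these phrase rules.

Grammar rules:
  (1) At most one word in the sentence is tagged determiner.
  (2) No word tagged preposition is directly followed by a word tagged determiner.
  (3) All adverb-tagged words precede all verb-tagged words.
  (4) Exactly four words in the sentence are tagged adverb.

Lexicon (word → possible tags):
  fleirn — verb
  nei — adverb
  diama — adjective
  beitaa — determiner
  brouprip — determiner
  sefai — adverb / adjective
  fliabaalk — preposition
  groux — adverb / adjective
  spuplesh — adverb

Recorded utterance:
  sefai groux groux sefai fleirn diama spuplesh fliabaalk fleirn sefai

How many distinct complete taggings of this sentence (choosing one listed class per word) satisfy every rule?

0

Candidates per position — 1:sefai {adverb,adjective}; 2:groux {adverb,adjective}; 3:groux {adverb,adjective}; 4:sefai {adverb,adjective}; 5:fleirn {verb}; 6:diama {adjective}; 7:spuplesh {adverb}; 8:fliabaalk {preposition}; 9:fleirn {verb}; 10:sefai {adverb,adjective}.
There are 32 candidate sequences in total.
Rule 3 cannot be satisfied by any choice of tags from the lexicon.
So there is no consistent tagging.
Count = 0.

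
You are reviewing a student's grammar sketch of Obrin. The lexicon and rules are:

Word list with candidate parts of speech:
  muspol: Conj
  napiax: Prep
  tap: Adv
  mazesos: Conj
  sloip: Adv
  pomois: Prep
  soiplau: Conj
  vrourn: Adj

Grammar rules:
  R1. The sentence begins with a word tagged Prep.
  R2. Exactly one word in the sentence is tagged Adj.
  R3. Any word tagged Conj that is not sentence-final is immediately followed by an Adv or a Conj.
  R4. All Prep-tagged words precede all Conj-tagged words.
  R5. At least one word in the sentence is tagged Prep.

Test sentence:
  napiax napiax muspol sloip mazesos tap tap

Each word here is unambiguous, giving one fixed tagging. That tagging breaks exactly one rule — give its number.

2

Fixed tagging: Prep Prep Conj Adv Conj Adv Adv.
Applying the rules: R1 ✓, R2 ✗, R3 ✓, R4 ✓, R5 ✓.
Only rule 2 fails.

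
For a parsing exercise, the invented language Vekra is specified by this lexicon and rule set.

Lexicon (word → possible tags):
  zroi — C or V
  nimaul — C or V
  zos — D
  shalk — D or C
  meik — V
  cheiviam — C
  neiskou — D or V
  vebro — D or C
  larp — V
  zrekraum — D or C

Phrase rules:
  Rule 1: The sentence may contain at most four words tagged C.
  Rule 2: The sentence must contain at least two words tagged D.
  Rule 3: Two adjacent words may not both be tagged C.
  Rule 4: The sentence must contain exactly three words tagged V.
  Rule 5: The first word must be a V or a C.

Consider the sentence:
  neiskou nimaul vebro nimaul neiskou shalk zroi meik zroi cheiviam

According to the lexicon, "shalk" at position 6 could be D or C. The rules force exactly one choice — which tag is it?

Candidates per position — 1:neiskou {D,V}; 2:nimaul {C,V}; 3:vebro {D,C}; 4:nimaul {C,V}; 5:neiskou {D,V}; 6:shalk {D,C}; 7:zroi {C,V}; 8:meik {V}; 9:zroi {C,V}; 10:cheiviam {C}.
Position 1: D is ruled out by rule 5; that leaves V.
Position 9: C is ruled out by rule 3; that leaves V.
Position 2: V is ruled out by rule 4; that leaves C.
Position 3: C is ruled out by rule 3; that leaves D.
Position 4: V is ruled out by rule 4; that leaves C.
Position 5: V is ruled out by rule 4; that leaves D.
Position 7: V is ruled out by rule 4; that leaves C.
Position 6: C is ruled out by rule 1; that leaves D.
That leaves exactly one tagging: V C D C D D C V V C.
Rule-by-rule: rule 1 ok; rule 2 ok; rule 3 ok; rule 4 ok; rule 5 ok.

D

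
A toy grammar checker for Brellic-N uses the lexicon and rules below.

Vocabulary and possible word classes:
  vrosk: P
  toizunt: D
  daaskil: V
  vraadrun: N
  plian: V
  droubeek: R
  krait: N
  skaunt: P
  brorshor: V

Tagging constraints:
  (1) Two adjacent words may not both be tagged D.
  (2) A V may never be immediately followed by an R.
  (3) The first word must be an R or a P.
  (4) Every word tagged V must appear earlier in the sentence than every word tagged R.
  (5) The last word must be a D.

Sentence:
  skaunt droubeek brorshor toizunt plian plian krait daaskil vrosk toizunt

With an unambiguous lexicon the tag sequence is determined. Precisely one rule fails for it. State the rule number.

4

Fixed tagging: P R V D V V N V P D.
Applying the rules: R1 ok, R2 ok, R3 ok, R4 fails, R5 ok.
Only rule 4 fails.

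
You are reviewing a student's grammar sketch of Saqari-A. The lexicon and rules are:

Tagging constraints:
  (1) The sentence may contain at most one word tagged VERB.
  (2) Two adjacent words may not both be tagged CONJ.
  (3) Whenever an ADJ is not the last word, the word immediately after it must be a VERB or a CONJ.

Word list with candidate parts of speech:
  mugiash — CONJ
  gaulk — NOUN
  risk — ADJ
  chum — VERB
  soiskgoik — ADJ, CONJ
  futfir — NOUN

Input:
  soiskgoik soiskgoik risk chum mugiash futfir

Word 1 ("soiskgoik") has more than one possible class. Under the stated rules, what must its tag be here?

Candidates per position — 1:soiskgoik {ADJ,CONJ}; 2:soiskgoik {ADJ,CONJ}; 3:risk {ADJ}; 4:chum {VERB}; 5:mugiash {CONJ}; 6:futfir {NOUN}.
Position 2: ADJ is ruled out by rule 3; that leaves CONJ.
Position 1: CONJ is ruled out by rule 2; that leaves ADJ.
The only consistent sequence is: ADJ CONJ ADJ VERB CONJ NOUN.
Verifying each rule — rule 1 holds; rule 2 holds; rule 3 holds.

ADJ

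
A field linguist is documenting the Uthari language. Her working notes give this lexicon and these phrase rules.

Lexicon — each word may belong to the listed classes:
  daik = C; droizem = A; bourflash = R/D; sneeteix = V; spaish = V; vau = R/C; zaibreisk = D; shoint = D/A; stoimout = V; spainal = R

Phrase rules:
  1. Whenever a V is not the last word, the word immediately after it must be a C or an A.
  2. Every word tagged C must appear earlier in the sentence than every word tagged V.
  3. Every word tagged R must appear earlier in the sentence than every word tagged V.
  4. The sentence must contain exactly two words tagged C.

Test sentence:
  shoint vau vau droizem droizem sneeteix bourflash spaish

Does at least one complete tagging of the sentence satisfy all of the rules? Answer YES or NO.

NO

Candidates per position — 1:shoint {D,A}; 2:vau {R,C}; 3:vau {R,C}; 4:droizem {A}; 5:droizem {A}; 6:sneeteix {V}; 7:bourflash {R,D}; 8:spaish {V}.
Rule 1 cannot be satisfied by any choice of tags from the lexicon.
So there is no consistent tagging.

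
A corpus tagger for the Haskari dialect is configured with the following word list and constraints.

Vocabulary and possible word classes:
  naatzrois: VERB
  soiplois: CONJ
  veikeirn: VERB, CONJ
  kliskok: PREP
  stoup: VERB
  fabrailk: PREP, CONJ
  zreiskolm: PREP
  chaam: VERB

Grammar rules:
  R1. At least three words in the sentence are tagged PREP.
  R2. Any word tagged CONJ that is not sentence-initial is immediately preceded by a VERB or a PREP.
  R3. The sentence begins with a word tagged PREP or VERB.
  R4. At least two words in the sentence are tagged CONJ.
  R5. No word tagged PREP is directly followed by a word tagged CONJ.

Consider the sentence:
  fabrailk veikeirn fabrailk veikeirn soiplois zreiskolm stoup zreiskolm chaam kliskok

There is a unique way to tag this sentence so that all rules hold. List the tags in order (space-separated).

PREP VERB CONJ VERB CONJ PREP VERB PREP VERB PREP

Candidates per position — 1:fabrailk {PREP,CONJ}; 2:veikeirn {VERB,CONJ}; 3:fabrailk {PREP,CONJ}; 4:veikeirn {VERB,CONJ}; 5:soiplois {CONJ}; 6:zreiskolm {PREP}; 7:stoup {VERB}; 8:zreiskolm {PREP}; 9:chaam {VERB}; 10:kliskok {PREP}.
Position 1: CONJ is ruled out by rule 3; that leaves PREP.
Position 2: CONJ is ruled out by rule 5; that leaves VERB.
Position 4: CONJ is ruled out by rule 2; that leaves VERB.
Position 3: PREP is ruled out by rule 4; that leaves CONJ.
The unique satisfying tagging is: PREP VERB CONJ VERB CONJ PREP VERB PREP VERB PREP.
Rule-by-rule: rule 1 holds; rule 2 holds; rule 3 holds; rule 4 holds; rule 5 holds.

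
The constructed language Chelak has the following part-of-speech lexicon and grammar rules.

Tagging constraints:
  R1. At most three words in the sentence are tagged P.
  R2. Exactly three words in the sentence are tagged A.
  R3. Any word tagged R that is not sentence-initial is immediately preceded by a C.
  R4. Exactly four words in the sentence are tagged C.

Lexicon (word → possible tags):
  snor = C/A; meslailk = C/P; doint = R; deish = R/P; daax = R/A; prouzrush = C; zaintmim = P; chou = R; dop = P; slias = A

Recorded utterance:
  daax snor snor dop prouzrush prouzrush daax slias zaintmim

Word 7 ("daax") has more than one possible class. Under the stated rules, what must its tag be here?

A

Candidates per position — 1:daax {R,A}; 2:snor {C,A}; 3:snor {C,A}; 4:dop {P}; 5:prouzrush {C}; 6:prouzrush {C}; 7:daax {R,A}; 8:slias {A}; 9:zaintmim {P}.
Position 2: tagging it A would leave rule 4 unsatisfiable, so it must be C.
Position 3: tagging it A would leave rule 4 unsatisfiable, so it must be C.
Position 7: tagging it R would leave rule 2 unsatisfiable, so it must be A.
Position 1: tagging it R would leave rule 2 unsatisfiable, so it must be A.
So the tagging must be: A C C P C C A A P.
Checking: rule 1 ✓; rule 2 ✓; rule 3 ✓; rule 4 ✓.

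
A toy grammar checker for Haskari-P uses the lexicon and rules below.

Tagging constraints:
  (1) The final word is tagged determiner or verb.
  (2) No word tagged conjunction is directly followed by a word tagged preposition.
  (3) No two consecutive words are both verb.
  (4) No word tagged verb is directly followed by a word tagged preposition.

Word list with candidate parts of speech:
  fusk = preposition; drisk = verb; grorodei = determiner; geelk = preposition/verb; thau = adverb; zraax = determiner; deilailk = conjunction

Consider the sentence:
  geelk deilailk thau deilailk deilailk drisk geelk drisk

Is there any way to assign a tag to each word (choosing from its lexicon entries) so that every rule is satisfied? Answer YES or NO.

Candidates per position — 1:geelk {preposition,verb}; 2:deilailk {conjunction}; 3:thau {adverb}; 4:deilailk {conjunction}; 5:deilailk {conjunction}; 6:drisk {verb}; 7:geelk {preposition,verb}; 8:drisk {verb}.
Every candidate sequence violates at least one rule; no consistent tagging exists.

NO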